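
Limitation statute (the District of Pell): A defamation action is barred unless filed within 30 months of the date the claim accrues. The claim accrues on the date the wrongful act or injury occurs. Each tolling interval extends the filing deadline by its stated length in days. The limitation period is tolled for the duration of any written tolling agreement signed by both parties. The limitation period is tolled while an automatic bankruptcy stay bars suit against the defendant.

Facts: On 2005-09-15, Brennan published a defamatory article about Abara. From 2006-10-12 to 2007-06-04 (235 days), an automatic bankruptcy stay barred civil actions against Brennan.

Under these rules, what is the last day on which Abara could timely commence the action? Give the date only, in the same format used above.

The limitation period began to run on 2005-09-15.
30 months from 2005-09-15 is 2008-03-15.
Because the automatic bankruptcy stay ran from 2006-10-12 to 2007-06-04, the deadline is extended by 235 days to 2008-11-05.

2008-11-05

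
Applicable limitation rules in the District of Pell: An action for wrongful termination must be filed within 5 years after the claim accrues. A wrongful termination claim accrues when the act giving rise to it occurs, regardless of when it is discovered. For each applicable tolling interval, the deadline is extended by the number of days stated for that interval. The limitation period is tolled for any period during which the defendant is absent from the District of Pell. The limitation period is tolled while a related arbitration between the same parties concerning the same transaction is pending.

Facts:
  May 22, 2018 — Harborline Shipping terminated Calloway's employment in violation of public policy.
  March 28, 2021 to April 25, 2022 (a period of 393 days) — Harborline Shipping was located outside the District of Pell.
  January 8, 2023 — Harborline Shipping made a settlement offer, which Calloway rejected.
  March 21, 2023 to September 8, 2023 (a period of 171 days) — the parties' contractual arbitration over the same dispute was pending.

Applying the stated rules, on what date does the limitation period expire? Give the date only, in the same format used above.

December 6, 2024

The claim accrued on May 22, 2018, when the wrongful act occurred.
The untolled deadline — 5 years after May 22, 2018 — is May 22, 2023.
The period was tolled for 393 days by the defendant's absence from the jurisdiction (March 28, 2021 to April 25, 2022), pushing the deadline to June 18, 2024.
The period was tolled for 171 days by the pending related arbitration (March 21, 2023 to September 8, 2023), pushing the deadline to December 6, 2024.
None of the other events listed affects the running of the period under the stated rules.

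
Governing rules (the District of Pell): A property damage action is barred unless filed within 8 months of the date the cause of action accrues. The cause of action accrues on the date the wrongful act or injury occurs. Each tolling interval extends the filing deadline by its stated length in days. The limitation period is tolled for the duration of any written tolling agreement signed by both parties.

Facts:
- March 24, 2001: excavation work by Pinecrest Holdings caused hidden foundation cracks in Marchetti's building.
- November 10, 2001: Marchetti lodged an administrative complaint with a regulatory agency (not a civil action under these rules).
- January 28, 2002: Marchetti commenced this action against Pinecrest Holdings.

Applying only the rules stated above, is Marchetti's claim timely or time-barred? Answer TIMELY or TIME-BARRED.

TIME-BARRED

The limitation period began to run on March 24, 2001.
The untolled deadline — 8 months after March 24, 2001 — is November 24, 2001.
None of the other events listed affects the running of the period under the stated rules.
The January 28, 2002 filing falls after the November 24, 2001 deadline; the claim is time-barred.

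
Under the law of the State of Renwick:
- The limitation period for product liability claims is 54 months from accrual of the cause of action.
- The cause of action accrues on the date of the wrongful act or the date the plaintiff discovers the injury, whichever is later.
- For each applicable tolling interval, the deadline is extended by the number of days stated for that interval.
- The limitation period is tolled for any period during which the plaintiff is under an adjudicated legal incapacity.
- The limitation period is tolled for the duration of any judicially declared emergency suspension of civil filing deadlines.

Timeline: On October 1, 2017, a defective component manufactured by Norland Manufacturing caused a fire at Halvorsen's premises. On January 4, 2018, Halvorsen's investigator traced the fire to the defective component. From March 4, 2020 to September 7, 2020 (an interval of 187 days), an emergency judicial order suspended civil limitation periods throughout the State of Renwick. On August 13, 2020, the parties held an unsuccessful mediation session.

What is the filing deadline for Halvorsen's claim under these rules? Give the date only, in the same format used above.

January 7, 2023

Taking the later of the act (October 1, 2017) and discovery (January 4, 2018), the claim accrued on January 4, 2018.
Adding the 54 months base period to January 4, 2018 gives a deadline of July 4, 2022, before any tolling.
The period was tolled for 187 days by the emergency suspension of filing deadlines (March 4, 2020 to September 7, 2020), pushing the deadline to January 7, 2023.
Nothing else in the chronology tolls or restarts the period.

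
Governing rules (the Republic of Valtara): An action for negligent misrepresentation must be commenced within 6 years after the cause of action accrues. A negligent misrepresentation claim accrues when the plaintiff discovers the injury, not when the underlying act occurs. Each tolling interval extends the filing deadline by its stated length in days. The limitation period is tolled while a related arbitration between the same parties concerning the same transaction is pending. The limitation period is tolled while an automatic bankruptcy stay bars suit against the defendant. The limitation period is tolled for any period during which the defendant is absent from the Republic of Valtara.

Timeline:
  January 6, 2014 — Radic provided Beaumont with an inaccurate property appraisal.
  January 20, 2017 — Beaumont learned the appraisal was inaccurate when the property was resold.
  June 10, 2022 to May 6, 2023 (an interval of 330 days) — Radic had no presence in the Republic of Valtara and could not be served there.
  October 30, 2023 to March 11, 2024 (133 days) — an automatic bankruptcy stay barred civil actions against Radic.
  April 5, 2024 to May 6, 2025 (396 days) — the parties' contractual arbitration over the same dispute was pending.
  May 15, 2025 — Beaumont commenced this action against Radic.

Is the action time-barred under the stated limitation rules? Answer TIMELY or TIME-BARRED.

Under the discovery rule, the claim accrued on January 20, 2017, when Beaumont discovered the injury — not on the January 6, 2014 date of the underlying act.
Adding the 6 years base period to January 20, 2017 gives a deadline of January 20, 2023, before any tolling.
The period was tolled for 330 days by the defendant's absence from the jurisdiction (June 10, 2022 to May 6, 2023), pushing the deadline to December 16, 2023.
Because the automatic bankruptcy stay ran from October 30, 2023 to March 11, 2024, the deadline is extended by 133 days to April 27, 2024.
The period was tolled for 396 days by the pending related arbitration (April 5, 2024 to May 6, 2025), pushing the deadline to May 28, 2025.
Filing on May 15, 2025 beat the May 28, 2025 deadline — the action is timely.

TIMELY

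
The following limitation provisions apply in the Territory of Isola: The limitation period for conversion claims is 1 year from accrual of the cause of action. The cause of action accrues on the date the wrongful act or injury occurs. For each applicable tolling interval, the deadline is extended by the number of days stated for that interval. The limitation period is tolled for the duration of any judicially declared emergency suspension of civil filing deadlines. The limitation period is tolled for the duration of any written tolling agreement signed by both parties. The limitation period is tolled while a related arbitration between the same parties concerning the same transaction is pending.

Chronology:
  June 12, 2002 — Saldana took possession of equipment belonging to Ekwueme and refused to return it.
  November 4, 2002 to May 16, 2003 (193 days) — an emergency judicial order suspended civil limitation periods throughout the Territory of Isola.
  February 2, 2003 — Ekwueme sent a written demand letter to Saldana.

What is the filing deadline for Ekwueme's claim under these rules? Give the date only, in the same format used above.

The claim accrued on June 12, 2002, when the wrongful act occurred.
The untolled deadline — 1 year after June 12, 2002 — is June 12, 2003.
Because the emergency suspension of filing deadlines ran from November 4, 2002 to May 16, 2003, the deadline is extended by 193 days to December 22, 2003.
Nothing else in the chronology tolls or restarts the period.

December 22, 2003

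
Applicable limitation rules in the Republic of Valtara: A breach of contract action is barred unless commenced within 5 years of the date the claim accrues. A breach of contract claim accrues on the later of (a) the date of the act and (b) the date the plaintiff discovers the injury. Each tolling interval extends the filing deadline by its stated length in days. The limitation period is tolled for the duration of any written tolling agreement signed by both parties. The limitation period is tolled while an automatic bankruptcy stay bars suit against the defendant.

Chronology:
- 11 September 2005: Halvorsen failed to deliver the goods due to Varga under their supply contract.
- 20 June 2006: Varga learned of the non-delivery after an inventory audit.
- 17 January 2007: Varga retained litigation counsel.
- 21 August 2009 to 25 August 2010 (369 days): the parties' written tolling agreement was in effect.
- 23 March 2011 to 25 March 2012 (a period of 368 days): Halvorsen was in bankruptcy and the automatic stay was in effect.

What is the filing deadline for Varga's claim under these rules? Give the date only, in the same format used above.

The claim accrued on 20 June 2006 — the later of the 11 September 2005 act and the 20 June 2006 discovery.
The untolled deadline — 5 years after 20 June 2006 — is 20 June 2011.
Because the written tolling agreement ran from 21 August 2009 to 25 August 2010, the deadline is extended by 369 days to 23 June 2012.
The period was tolled for 368 days by the automatic bankruptcy stay (23 March 2011 to 25 March 2012), pushing the deadline to 26 June 2013.
None of the other events listed affects the running of the period under the stated rules.

26 June 2013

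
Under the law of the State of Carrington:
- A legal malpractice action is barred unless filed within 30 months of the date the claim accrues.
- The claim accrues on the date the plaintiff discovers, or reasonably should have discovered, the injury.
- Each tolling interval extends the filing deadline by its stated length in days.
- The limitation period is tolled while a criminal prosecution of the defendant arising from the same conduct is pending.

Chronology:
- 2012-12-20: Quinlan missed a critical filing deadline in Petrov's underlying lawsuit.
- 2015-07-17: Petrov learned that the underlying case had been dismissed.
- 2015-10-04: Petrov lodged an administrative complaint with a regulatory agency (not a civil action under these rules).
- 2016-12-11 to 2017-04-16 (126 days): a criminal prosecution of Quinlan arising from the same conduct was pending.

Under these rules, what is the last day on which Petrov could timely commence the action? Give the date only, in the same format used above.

The claim did not accrue until Petrov discovered the injury on 2015-07-17; the 2012-12-20 act date does not start the clock under the stated rule.
30 months from 2015-07-17 is 2018-01-17.
The period was tolled for 126 days by the pending criminal prosecution (2016-12-11 to 2017-04-16), pushing the deadline to 2018-05-23.
The other events in the timeline have no effect on the limitation period under the stated rules.

2018-05-23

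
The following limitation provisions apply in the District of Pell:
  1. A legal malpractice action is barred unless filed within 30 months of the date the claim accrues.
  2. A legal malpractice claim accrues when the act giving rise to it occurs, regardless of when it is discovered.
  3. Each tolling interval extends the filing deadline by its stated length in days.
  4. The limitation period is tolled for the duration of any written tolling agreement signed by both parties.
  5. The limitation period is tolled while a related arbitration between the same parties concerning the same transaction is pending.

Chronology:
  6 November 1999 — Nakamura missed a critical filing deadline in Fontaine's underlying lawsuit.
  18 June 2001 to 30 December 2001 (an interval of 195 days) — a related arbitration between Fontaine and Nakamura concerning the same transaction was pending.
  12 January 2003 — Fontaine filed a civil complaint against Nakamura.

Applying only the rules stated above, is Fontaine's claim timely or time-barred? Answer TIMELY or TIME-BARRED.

The claim accrued on 6 November 1999, when the wrongful act occurred.
Adding the 30 months base period to 6 November 1999 gives a deadline of 6 May 2002, before any tolling.
The pending related arbitration from 18 June 2001 to 30 December 2001 tolled the period for 195 days, extending the deadline to 17 November 2002.
Fontaine filed on 12 January 2003, after the 17 November 2002 deadline, so the action is time-barred.

TIME-BARRED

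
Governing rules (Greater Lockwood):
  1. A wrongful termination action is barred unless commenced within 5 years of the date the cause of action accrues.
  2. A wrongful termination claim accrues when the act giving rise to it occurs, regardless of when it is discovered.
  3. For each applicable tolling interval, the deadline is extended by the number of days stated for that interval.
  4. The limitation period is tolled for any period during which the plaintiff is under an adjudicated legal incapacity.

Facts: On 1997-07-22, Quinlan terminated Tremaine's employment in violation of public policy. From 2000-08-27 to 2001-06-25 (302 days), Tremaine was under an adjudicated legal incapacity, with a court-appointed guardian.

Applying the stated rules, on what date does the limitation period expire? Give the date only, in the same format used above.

The claim accrued on 1997-07-22, when the wrongful act occurred.
Adding the 5 years base period to 1997-07-22 gives a deadline of 2002-07-22, before any tolling.
Because the plaintiff's legal incapacity ran from 2000-08-27 to 2001-06-25, the deadline is extended by 302 days to 2003-05-20.

2003-05-20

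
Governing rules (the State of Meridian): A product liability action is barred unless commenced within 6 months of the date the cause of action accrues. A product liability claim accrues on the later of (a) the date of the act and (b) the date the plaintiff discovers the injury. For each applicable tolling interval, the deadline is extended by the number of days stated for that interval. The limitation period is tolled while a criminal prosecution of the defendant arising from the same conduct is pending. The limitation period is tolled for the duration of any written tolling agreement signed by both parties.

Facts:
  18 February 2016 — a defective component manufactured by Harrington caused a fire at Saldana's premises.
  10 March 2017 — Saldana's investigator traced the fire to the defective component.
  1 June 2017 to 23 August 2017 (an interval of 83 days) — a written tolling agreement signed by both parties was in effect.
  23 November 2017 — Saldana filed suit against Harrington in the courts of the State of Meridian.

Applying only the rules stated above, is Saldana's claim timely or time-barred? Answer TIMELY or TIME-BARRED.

The claim accrued on 10 March 2017 — the later of the 18 February 2016 act and the 10 March 2017 discovery.
Adding the 6 months base period to 10 March 2017 gives a deadline of 10 September 2017, before any tolling.
Because the written tolling agreement ran from 1 June 2017 to 23 August 2017, the deadline is extended by 83 days to 2 December 2017.
Filing on 23 November 2017 beat the 2 December 2017 deadline — the action is timely.

TIMELY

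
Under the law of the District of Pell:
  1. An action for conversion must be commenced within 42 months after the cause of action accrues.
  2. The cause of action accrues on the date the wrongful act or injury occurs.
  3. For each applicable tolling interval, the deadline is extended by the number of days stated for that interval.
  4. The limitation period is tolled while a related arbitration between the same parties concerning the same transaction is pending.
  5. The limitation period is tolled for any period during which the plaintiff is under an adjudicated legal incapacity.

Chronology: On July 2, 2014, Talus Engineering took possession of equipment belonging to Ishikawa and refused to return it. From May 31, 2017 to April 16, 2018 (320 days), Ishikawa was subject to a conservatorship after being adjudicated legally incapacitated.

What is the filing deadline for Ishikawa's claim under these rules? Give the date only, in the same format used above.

The limitation period began to run on July 2, 2014.
42 months from July 2, 2014 is January 2, 2018.
Because the plaintiff's legal incapacity ran from May 31, 2017 to April 16, 2018, the deadline is extended by 320 days to November 18, 2018.

November 18, 2018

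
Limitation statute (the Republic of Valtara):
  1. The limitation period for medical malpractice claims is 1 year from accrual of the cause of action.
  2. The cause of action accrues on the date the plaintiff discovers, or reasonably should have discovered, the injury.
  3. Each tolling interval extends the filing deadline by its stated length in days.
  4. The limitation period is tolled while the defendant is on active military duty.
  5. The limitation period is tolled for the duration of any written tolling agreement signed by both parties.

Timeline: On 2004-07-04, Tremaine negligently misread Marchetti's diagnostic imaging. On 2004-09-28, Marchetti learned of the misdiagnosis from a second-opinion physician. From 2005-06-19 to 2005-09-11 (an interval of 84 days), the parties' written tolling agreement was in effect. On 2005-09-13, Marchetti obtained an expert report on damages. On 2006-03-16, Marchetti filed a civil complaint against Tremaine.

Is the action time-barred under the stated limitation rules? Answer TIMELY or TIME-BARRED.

TIME-BARRED

Accrual is tied to discovery, so the period began on 2004-09-28 rather than on 2004-07-04 when the act occurred.
1 year from 2004-09-28 is 2005-09-28.
The period was tolled for 84 days by the written tolling agreement (2005-06-19 to 2005-09-11), pushing the deadline to 2005-12-21.
None of the other events listed affects the running of the period under the stated rules.
The 2006-03-16 filing falls after the 2005-12-21 deadline; the claim is time-barred.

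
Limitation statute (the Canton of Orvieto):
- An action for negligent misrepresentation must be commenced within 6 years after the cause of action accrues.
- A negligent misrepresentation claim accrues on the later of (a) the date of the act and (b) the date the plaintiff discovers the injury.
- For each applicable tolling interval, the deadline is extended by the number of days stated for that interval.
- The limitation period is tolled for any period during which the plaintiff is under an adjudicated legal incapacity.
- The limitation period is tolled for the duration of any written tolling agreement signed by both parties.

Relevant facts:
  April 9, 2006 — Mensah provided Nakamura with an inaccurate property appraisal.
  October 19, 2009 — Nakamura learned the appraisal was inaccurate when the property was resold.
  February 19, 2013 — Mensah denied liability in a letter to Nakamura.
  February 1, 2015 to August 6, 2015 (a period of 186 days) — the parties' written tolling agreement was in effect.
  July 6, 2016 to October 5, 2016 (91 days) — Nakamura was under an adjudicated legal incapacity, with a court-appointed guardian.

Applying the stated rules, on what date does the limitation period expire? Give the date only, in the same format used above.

April 22, 2016

Taking the later of the act (April 9, 2006) and discovery (October 19, 2009), the claim accrued on October 19, 2009.
Adding the 6 years base period to October 19, 2009 gives a deadline of October 19, 2015, before any tolling.
The written tolling agreement from February 1, 2015 to August 6, 2015 tolled the period for 186 days, extending the deadline to April 22, 2016.
By the time the plaintiff's legal incapacity began on July 6, 2016, the limitation period had already expired on April 22, 2016; that interval cannot revive it.
None of the other events listed affects the running of the period under the stated rules.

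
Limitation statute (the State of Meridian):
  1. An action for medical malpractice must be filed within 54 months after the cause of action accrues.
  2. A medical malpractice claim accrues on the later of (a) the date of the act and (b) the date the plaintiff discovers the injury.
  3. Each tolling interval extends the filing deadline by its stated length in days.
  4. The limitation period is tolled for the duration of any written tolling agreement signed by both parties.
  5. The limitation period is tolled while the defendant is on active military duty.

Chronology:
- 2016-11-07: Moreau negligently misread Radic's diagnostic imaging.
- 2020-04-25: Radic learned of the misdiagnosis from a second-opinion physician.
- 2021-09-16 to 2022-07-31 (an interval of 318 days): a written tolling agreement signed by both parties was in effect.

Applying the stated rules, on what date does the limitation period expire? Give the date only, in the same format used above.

The claim accrued on 2020-04-25 — the later of the 2016-11-07 act and the 2020-04-25 discovery.
54 months from 2020-04-25 is 2024-10-25.
The written tolling agreement from 2021-09-16 to 2022-07-31 tolled the period for 318 days, extending the deadline to 2025-09-08.

2025-09-08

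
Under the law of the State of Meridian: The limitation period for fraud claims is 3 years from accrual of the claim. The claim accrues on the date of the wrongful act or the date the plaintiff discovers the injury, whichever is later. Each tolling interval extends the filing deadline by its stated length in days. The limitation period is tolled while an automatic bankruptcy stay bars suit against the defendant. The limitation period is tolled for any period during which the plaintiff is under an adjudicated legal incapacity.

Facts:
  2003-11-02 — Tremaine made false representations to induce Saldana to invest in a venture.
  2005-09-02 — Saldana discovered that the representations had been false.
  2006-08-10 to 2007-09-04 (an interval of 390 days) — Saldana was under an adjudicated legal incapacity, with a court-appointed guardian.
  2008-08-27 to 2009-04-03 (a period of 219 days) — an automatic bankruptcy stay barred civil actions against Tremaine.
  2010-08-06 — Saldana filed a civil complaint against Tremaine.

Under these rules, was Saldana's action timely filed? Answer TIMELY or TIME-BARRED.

Taking the later of the act (2003-11-02) and discovery (2005-09-02), the claim accrued on 2005-09-02.
Adding the 3 years base period to 2005-09-02 gives a deadline of 2008-09-02, before any tolling.
Because the plaintiff's legal incapacity ran from 2006-08-10 to 2007-09-04, the deadline is extended by 390 days to 2009-09-27.
The period was tolled for 219 days by the automatic bankruptcy stay (2008-08-27 to 2009-04-03), pushing the deadline to 2010-05-04.
Filing on 2010-08-06 missed the 2010-05-04 deadline — the action is time-barred.

TIME-BARRED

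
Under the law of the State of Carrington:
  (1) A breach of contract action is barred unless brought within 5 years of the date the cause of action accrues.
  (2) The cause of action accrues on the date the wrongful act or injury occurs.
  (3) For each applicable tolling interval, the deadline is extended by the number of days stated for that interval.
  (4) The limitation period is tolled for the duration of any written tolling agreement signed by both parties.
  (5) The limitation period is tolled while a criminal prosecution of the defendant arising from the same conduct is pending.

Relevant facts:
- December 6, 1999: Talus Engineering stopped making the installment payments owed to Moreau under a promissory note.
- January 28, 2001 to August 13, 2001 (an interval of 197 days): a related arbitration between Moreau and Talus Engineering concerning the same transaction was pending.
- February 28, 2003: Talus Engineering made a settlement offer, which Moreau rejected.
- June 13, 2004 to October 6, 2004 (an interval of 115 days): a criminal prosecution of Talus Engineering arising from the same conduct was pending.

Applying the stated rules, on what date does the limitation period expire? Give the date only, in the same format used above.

The limitation period began to run on December 6, 1999.
Adding the 5 years base period to December 6, 1999 gives a deadline of December 6, 2004, before any tolling.
Because the pending criminal prosecution ran from June 13, 2004 to October 6, 2004, the deadline is extended by 115 days to March 31, 2005.
Although a pending arbitration ran from January 28, 2001 to August 13, 2001, the stated rules do not make that a tolling event, so it is disregarded.
Nothing else in the chronology tolls or restarts the period.

March 31, 2005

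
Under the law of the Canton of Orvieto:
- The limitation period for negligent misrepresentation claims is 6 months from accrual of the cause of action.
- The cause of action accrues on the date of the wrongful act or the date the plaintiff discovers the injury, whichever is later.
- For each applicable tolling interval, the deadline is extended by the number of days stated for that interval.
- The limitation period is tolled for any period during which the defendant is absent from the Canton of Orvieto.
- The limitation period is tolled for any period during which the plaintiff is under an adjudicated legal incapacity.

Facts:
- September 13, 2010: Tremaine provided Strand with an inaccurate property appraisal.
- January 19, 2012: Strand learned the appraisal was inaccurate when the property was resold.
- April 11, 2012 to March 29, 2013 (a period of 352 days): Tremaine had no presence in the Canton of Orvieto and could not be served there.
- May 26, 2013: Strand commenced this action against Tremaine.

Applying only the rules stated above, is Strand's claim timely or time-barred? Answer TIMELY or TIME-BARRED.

TIMELY

Because discovery on January 19, 2012 post-dates the September 13, 2010 act, accrual under the later-of rule falls on January 19, 2012.
6 months from January 19, 2012 is July 19, 2012.
Because the defendant's absence from the jurisdiction ran from April 11, 2012 to March 29, 2013, the deadline is extended by 352 days to July 6, 2013.
The May 26, 2013 filing precedes the July 6, 2013 deadline; the claim is timely.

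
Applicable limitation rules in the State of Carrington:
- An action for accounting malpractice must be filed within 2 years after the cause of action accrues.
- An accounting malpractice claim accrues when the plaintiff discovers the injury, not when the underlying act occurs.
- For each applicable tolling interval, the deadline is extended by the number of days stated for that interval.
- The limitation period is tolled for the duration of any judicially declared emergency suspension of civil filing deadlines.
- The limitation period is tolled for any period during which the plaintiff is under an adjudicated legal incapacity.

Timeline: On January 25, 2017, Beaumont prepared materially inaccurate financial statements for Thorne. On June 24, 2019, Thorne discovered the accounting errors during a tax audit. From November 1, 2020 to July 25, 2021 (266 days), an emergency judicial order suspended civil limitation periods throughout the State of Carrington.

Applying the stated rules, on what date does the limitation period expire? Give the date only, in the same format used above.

March 17, 2022

Under the discovery rule, the claim accrued on June 24, 2019, when Thorne discovered the injury — not on the January 25, 2017 date of the underlying act.
The untolled deadline — 2 years after June 24, 2019 — is June 24, 2021.
The period was tolled for 266 days by the emergency suspension of filing deadlines (November 1, 2020 to July 25, 2021), pushing the deadline to March 17, 2022.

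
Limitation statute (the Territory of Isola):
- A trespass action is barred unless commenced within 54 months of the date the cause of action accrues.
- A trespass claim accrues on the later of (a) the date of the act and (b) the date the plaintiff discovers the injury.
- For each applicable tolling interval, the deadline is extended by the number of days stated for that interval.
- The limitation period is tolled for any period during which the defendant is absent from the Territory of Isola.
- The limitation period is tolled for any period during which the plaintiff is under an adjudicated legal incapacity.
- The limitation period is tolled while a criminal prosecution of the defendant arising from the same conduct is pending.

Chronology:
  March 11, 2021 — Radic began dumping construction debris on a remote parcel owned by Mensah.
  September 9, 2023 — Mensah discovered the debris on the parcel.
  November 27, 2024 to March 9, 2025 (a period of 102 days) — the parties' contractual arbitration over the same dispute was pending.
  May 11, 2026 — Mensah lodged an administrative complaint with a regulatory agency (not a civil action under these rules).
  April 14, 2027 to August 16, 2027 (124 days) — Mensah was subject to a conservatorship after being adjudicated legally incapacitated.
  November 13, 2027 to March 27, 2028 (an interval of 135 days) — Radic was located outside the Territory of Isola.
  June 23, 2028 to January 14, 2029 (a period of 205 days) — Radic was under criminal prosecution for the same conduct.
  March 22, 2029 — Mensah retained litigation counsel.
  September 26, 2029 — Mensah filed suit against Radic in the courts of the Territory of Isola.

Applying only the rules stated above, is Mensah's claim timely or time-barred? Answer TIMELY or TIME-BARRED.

Taking the later of the act (March 11, 2021) and discovery (September 9, 2023), the claim accrued on September 9, 2023.
54 months from September 9, 2023 is March 9, 2028.
The period was tolled for 124 days by the plaintiff's legal incapacity (April 14, 2027 to August 16, 2027), pushing the deadline to July 11, 2028.
The period was tolled for 135 days by the defendant's absence from the jurisdiction (November 13, 2027 to March 27, 2028), pushing the deadline to November 23, 2028.
Because the pending criminal prosecution ran from June 23, 2028 to January 14, 2029, the deadline is extended by 205 days to June 16, 2029.
The pending related arbitration from November 27, 2024 to March 9, 2025 does not toll the period, because no stated rule makes a pending arbitration a tolling event.
None of the other events listed affects the running of the period under the stated rules.
Mensah filed on September 26, 2029, after the June 16, 2029 deadline, so the action is time-barred.

TIME-BARRED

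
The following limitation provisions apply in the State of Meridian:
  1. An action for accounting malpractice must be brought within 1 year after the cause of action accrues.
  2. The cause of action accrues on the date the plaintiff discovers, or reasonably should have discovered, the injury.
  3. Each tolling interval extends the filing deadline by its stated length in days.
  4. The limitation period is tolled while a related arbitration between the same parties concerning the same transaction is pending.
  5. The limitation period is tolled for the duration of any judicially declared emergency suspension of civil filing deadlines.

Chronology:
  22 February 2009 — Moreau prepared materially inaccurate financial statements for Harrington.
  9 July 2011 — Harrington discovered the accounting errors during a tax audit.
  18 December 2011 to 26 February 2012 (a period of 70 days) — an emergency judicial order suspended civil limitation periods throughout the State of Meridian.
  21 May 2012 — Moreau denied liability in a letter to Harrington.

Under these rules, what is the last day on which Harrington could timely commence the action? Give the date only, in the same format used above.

17 September 2012

The claim did not accrue until Harrington discovered the injury on 9 July 2011; the 22 February 2009 act date does not start the clock under the stated rule.
Adding the 1 year base period to 9 July 2011 gives a deadline of 9 July 2012, before any tolling.
The period was tolled for 70 days by the emergency suspension of filing deadlines (18 December 2011 to 26 February 2012), pushing the deadline to 17 September 2012.
The other events in the timeline have no effect on the limitation period under the stated rules.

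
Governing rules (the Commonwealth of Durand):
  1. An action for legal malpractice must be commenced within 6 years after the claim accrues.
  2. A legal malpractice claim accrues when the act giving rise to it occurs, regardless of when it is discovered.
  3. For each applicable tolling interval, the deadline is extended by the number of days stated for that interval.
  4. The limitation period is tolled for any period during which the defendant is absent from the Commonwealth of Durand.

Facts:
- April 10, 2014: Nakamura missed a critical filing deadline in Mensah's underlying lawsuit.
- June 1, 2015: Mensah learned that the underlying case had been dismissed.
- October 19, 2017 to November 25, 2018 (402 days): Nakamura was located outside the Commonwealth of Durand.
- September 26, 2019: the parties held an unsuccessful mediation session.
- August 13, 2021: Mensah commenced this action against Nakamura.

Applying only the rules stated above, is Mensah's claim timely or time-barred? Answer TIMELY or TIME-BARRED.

TIME-BARRED

The claim accrued on April 10, 2014, when the wrongful act occurred; under the stated occurrence rule the June 1, 2015 discovery does not delay accrual.
6 years from April 10, 2014 is April 10, 2020.
The defendant's absence from the jurisdiction from October 19, 2017 to November 25, 2018 tolled the period for 402 days, extending the deadline to May 17, 2021.
The other events in the timeline have no effect on the limitation period under the stated rules.
The August 13, 2021 filing falls after the May 17, 2021 deadline; the claim is time-barred.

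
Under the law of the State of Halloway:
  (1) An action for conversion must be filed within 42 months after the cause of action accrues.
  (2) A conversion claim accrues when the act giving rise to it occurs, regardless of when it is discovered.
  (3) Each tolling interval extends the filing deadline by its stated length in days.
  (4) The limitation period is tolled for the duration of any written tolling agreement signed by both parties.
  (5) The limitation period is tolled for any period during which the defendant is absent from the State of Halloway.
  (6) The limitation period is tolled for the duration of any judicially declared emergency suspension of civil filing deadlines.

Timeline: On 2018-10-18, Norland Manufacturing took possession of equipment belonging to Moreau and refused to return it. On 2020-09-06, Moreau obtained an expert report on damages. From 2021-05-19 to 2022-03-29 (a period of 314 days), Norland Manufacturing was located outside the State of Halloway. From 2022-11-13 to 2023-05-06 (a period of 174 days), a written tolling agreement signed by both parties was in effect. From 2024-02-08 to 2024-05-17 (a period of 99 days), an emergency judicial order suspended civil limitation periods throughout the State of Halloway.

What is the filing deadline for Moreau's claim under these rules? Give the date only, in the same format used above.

2023-08-19

The claim accrued on 2018-10-18, when the wrongful act occurred.
42 months from 2018-10-18 is 2022-04-18.
The defendant's absence from the jurisdiction from 2021-05-19 to 2022-03-29 tolled the period for 314 days, extending the deadline to 2023-02-26.
The period was tolled for 174 days by the written tolling agreement (2022-11-13 to 2023-05-06), pushing the deadline to 2023-08-19.
By the time the emergency suspension of filing deadlines began on 2024-02-08, the limitation period had already expired on 2023-08-19; that interval cannot revive it.
The other events in the timeline have no effect on the limitation period under the stated rules.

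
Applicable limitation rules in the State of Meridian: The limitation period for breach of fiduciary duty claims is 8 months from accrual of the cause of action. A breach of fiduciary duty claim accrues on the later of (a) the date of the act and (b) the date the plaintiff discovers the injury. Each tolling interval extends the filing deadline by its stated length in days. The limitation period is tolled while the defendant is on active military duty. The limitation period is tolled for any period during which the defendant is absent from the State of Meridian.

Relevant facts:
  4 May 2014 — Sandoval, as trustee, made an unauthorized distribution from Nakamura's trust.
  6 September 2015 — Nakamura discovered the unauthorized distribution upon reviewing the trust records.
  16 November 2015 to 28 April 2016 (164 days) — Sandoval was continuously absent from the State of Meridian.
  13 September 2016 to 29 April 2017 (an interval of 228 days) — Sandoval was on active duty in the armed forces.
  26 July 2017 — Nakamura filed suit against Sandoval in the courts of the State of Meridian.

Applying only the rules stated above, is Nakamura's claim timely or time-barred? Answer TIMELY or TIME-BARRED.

The claim accrued on 6 September 2015 — the later of the 4 May 2014 act and the 6 September 2015 discovery.
Adding the 8 months base period to 6 September 2015 gives a deadline of 6 May 2016, before any tolling.
Because the defendant's absence from the jurisdiction ran from 16 November 2015 to 28 April 2016, the deadline is extended by 164 days to 17 October 2016.
The defendant's active military service from 13 September 2016 to 29 April 2017 tolled the period for 228 days, extending the deadline to 2 June 2017.
The 26 July 2017 filing falls after the 2 June 2017 deadline; the claim is time-barred.

TIME-BARRED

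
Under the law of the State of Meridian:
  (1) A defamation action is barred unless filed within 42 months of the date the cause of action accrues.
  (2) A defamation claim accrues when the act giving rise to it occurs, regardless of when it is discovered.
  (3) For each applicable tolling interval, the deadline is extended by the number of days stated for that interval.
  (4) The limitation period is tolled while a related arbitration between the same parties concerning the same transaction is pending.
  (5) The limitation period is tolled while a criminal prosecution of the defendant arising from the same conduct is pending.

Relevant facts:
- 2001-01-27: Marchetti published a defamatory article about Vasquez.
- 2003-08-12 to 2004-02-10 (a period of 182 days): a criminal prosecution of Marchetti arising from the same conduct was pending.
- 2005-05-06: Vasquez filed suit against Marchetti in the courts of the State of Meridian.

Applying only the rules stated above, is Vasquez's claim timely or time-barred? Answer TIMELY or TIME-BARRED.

The cause of action accrued on 2001-01-27, the date of the act.
The untolled deadline — 42 months after 2001-01-27 — is 2004-07-27.
The pending criminal prosecution from 2003-08-12 to 2004-02-10 tolled the period for 182 days, extending the deadline to 2005-01-25.
The 2005-05-06 filing falls after the 2005-01-25 deadline; the claim is time-barred.

TIME-BARRED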